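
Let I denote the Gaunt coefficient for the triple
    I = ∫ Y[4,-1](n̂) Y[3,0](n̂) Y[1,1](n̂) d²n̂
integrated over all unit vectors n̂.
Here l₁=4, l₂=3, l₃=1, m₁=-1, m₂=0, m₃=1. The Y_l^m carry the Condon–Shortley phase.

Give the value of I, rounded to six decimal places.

-0.194664

Checks pass: Σm=0; 8 even; l₃=1∈[1,7].
(2·4+1)(2·3+1)(2·1+1) = 189
Δ: 6! 2! 0! / 9! → 1/252
sum: t=3:−1/36 = -1/36
3j²(4 3 1; 0 0 0) = Δ·Π!·Σ² = 4/63  (sign +1)
sum: t=3:−1/72 = -1/72
3j²(4 3 1; -1 0 1) = Δ·Π!·Σ² = 5/126  (sign -1)
combine: 4πI² = 189·4/63·5/126 = 10/21
take √, sign -1: I = -0.19466390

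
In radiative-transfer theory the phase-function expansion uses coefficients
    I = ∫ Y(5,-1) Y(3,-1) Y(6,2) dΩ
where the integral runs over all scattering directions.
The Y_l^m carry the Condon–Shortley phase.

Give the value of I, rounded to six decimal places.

0.134828

m-sum 0 ✓  L=14 even ✓  2≤6≤8 ✓
Π(2lᵢ+1) = 11×7×13 = 1001
triangle coeff Δ(5,3,6) = 1/675675
Σ_t [0,2]: t=0:+1/8640 t=1:−1/2304 t=2:+1/8640 = -7/34560
(3j)²=7/429 [(5 3 6; 0 0 0)], sign=-1
Σ_t [0,2]: t=0:+1/11520 t=1:−1/4320 t=2:+1/27648 = -1/9216
(3j)²=2/143 [(5 3 6; -1 -1 2)], sign=-1
⇒ 4πI² = 98/429
I = (+1)√(98/429/(4π)) = 0.13482780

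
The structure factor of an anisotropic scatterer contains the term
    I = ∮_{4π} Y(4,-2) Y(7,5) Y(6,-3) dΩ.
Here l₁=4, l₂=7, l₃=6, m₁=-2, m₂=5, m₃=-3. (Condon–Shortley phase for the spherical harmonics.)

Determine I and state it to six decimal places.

L=17 odd ⇒ parity kills the (l;000) factor ⇒ I = 0

0.000000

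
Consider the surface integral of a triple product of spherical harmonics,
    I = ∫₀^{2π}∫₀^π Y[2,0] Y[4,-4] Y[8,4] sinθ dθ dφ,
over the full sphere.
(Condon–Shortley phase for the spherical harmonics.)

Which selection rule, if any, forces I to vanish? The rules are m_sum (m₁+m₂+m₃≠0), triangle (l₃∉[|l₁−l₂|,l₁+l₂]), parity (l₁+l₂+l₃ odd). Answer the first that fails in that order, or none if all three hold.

triangle

Σmᵢ = 0  ✓
l₃∈[|l₁−l₂|,l₁+l₂]=[2,6], have l₃=8  ✗
Σlᵢ = 14 ⇒ even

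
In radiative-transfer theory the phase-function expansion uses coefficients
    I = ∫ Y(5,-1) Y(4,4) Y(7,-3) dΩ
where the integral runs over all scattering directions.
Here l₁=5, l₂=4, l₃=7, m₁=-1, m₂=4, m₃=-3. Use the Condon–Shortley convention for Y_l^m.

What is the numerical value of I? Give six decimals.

Rules hold: Σm=0, L=16 even, 1≤7≤9.
N = 11·9·15 = 1485
Δ = 2!·8!·6!/17! = 1/6126120
Racah Σ t=0..2: t=0:+1/69120 t=1:−1/20736 t=2:+1/69120 = -1/51840
⇒ 3j(5 4 7; 0 0 0)² = 280/21879, sgn +1
Racah Σ t=2..2: t=2:+1/829440 = 1/829440
⇒ 3j(5 4 7; -1 4 -3)² = 35/2431, sgn +1
4πI² = N·(3j₀)²·(3jₘ)² = 147000/537251
I = +1·√(0.273615/4π) = 0.14755880

0.147559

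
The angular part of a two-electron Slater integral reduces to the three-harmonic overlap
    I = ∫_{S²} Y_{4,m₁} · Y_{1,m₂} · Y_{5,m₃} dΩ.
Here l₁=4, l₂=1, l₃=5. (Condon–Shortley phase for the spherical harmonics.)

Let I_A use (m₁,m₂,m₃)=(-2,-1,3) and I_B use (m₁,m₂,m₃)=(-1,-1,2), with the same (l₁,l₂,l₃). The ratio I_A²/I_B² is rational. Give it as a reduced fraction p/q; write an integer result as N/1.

4/3

Same 4,1,5: normalisation and zero-m 3j drop out of the ratio.
A: Δ: 0! 8! 2! / 11! → 1/495; sum: t=0:+1/2880 = 1/2880; 3j²(4 1 5; -2 -1 3) = Δ·Π!·Σ² = 28/495  (sign +1)
B: Δ: 0! 8! 2! / 11! → 1/495; sum: t=0:+1/1440 = 1/1440; 3j²(4 1 5; -1 -1 2) = Δ·Π!·Σ² = 7/165  (sign -1)
I_A²/I_B² = (28/495)/(7/165) = 4/3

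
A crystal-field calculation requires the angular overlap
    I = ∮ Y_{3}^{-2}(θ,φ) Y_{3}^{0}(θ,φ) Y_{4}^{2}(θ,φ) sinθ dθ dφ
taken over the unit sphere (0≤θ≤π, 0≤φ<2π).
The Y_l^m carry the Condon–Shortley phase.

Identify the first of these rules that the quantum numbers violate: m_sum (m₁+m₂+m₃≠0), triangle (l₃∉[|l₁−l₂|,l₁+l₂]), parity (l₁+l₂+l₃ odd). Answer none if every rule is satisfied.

none

azimuthal sum: -2 + 0 + 2 = 0  ✓
0 ≤ 4 ≤ 6 (triangle on l)  ✓
L = 3 + 3 + 4 = 10 (even)  ✓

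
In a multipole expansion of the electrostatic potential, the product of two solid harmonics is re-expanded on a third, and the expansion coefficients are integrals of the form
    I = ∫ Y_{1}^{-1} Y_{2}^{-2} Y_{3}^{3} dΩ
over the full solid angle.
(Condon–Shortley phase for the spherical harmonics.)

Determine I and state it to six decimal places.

-0.319865

m-sum 0 ✓  L=6 even ✓  1≤3≤3 ✓
Π(2lᵢ+1) = 3×5×7 = 105
triangle coeff Δ(1,2,3) = 1/105
Σ_t [0,0]: t=0:+1/4 = 1/4
(3j)²=3/35 [(1 2 3; 0 0 0)], sign=-1
Σ_t [0,0]: t=0:+1/48 = 1/48
(3j)²=1/7 [(1 2 3; -1 -2 3)], sign=+1
⇒ 4πI² = 9/7
I = (-1)√(9/7/(4π)) = -0.31986543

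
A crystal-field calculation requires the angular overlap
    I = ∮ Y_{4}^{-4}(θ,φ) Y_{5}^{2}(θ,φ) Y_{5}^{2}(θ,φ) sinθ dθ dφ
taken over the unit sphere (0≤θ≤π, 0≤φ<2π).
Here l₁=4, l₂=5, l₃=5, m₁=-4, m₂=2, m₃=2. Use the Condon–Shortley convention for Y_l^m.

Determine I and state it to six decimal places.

Rules hold: Σm=0, L=14 even, 1≤5≤9.
N = 9·11·11 = 1089
Δ = 4!·4!·6!/15! = 1/3153150
Racah Σ t=0..4: t=0:+1/69120 t=1:−1/1728 t=2:+1/576 t=3:−1/1728 t=4:+1/69120 = 7/11520
⇒ 3j(4 5 5; 0 0 0)² = 2/143, sgn -1
Racah Σ t=4..4: t=4:+1/20736 = 1/20736
⇒ 3j(4 5 5; -4 2 2)² = 35/1287, sgn -1
4πI² = N·(3j₀)²·(3jₘ)² = 70/169
I = +1·√(0.414201/4π) = 0.18155187

0.181552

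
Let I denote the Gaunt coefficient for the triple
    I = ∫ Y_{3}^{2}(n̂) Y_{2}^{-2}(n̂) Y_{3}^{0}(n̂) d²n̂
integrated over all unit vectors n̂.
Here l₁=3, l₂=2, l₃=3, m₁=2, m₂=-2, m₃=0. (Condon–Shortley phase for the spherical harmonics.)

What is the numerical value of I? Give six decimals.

-0.188063

Rules hold: Σm=0, L=8 even, 1≤3≤5.
N = 7·5·7 = 245
Δ = 2!·4!·2!/9! = 1/3780
Racah Σ t=0..2: t=0:+1/24 t=1:−1/4 t=2:+1/24 = -1/6
⇒ 3j(3 2 3; 0 0 0)² = 4/105, sgn +1
Racah Σ t=0..0: t=0:+1/24 = 1/24
⇒ 3j(3 2 3; 2 -2 0)² = 1/21, sgn -1
4πI² = N·(3j₀)²·(3jₘ)² = 4/9
I = -1·√(0.444444/4π) = -0.18806319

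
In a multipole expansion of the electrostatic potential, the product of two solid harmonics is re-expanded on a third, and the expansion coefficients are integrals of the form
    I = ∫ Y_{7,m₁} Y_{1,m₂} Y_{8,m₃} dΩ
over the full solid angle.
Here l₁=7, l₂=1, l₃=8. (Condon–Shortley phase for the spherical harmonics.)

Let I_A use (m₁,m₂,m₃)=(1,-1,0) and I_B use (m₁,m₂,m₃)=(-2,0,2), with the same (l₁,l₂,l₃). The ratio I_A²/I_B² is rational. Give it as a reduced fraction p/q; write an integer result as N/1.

7/15

l's match ⇒ only the (l;m) 3-j factors differ between A and B.
A: triangle coeff Δ(7,1,8) = 1/2040; Σ_t [0,0]: t=0:+1/58060800 = 1/58060800; (3j)²=7/510 [(7 1 8; 1 -1 0)], sign=+1
B: triangle coeff Δ(7,1,8) = 1/2040; Σ_t [0,0]: t=0:+1/43545600 = 1/43545600; (3j)²=1/34 [(7 1 8; -2 0 2)], sign=+1
I_A²/I_B² = (7/510)/(1/34) = 7/15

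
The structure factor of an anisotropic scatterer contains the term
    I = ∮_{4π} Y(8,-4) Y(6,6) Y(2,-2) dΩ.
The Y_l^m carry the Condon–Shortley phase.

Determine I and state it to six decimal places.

0.008486

Checks pass: Σm=0; 16 even; l₃=2∈[2,14].
(2·8+1)(2·6+1)(2·2+1) = 1105
Δ: 12! 4! 0! / 17! → 1/30940
sum: t=6:+1/2073600 = 1/2073600
3j²(8 6 2; 0 0 0) = Δ·Π!·Σ² = 28/1105  (sign +1)
sum: t=12:+1/11496038400 = 1/11496038400
3j²(8 6 2; -4 6 -2) = Δ·Π!·Σ² = 1/30940  (sign +1)
combine: 4πI² = 1105·28/1105·1/30940 = 1/1105
take √, sign +1: I = 0.00848621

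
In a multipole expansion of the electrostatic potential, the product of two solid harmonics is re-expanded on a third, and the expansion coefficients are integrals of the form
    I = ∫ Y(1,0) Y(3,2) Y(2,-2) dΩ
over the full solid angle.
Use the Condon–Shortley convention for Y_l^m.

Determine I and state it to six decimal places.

Checks pass: Σm=0; 6 even; l₃=2∈[2,4].
(2·1+1)(2·3+1)(2·2+1) = 105
Δ: 2! 0! 4! / 7! → 1/105
sum: t=1:−1/4 = -1/4
3j²(1 3 2; 0 0 0) = Δ·Π!·Σ² = 3/35  (sign -1)
sum: t=1:−1/24 = -1/24
3j²(1 3 2; 0 2 -2) = Δ·Π!·Σ² = 1/21  (sign -1)
combine: 4πI² = 105·3/35·1/21 = 3/7
take √, sign +1: I = 0.18467439

0.184674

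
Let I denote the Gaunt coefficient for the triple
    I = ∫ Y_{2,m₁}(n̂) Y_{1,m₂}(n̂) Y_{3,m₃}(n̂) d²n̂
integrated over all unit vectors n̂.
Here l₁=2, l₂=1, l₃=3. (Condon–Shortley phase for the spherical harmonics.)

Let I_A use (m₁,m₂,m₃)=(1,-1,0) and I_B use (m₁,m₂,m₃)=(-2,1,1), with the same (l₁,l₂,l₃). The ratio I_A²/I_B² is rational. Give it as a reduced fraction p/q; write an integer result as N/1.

3/1

Shared (l₁,l₂,l₃)=(2,1,3): N and (l;000)² cancel in I_A²/I_B².
A: Δ = 0!·4!·2!/7! = 1/105; Racah Σ t=0..0: t=0:+1/12 = 1/12; ⇒ 3j(2 1 3; 1 -1 0)² = 1/35, sgn -1
B: Δ = 0!·4!·2!/7! = 1/105; Racah Σ t=0..0: t=0:+1/48 = 1/48; ⇒ 3j(2 1 3; -2 1 1)² = 1/105, sgn +1
I_A²/I_B² = (1/35)/(1/105) = 3/1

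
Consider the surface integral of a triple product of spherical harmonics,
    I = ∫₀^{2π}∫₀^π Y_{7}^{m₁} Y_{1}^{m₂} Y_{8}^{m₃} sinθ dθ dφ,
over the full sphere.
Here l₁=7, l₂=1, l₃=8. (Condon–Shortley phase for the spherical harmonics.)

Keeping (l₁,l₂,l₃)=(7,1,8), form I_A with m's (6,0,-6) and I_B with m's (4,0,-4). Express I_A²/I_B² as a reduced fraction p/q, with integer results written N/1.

l's match ⇒ only the (l;m) 3-j factors differ between A and B.
A: triangle coeff Δ(7,1,8) = 1/2040; Σ_t [0,0]: t=0:+1/6227020800 = 1/6227020800; (3j)²=7/510 [(7 1 8; 6 0 -6)], sign=+1
B: triangle coeff Δ(7,1,8) = 1/2040; Σ_t [0,0]: t=0:+1/239500800 = 1/239500800; (3j)²=2/85 [(7 1 8; 4 0 -4)], sign=+1
I_A²/I_B² = (7/510)/(2/85) = 7/12

7/12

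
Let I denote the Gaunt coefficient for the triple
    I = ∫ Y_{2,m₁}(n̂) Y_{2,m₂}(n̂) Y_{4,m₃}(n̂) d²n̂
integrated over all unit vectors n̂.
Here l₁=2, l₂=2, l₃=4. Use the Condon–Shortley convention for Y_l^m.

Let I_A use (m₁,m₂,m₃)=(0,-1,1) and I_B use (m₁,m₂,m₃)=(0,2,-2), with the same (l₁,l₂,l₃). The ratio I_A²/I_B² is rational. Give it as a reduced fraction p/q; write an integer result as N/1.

2/1

Shared (l₁,l₂,l₃)=(2,2,4): N and (l;000)² cancel in I_A²/I_B².
A: Δ = 0!·4!·4!/9! = 1/630; Racah Σ t=0..0: t=0:+1/24 = 1/24; ⇒ 3j(2 2 4; 0 -1 1)² = 1/21, sgn -1
B: Δ = 0!·4!·4!/9! = 1/630; Racah Σ t=0..0: t=0:+1/96 = 1/96; ⇒ 3j(2 2 4; 0 2 -2)² = 1/42, sgn +1
I_A²/I_B² = (1/21)/(1/42) = 2/1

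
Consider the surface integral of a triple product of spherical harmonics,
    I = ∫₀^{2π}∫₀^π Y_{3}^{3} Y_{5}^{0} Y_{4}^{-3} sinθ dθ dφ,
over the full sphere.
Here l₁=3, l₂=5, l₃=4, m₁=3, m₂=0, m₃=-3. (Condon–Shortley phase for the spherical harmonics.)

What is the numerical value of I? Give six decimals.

-0.098140

Rules hold: Σm=0, L=12 even, 2≤4≤8.
N = 7·11·9 = 693
Δ = 4!·2!·6!/13! = 1/180180
Racah Σ t=1..3: t=1:−1/576 t=2:+1/144 t=3:−1/576 = 1/288
⇒ 3j(3 5 4; 0 0 0)² = 20/1001, sgn +1
Racah Σ t=0..0: t=0:+1/5760 = 1/5760
⇒ 3j(3 5 4; 3 0 -3)² = 5/572, sgn -1
4πI² = N·(3j₀)²·(3jₘ)² = 225/1859
I = -1·√(0.121033/4π) = -0.09814013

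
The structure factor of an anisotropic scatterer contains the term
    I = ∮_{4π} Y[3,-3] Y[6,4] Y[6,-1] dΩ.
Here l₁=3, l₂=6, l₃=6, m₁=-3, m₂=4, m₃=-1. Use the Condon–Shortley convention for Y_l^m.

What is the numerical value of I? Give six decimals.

0.000000

L=15 odd ⇒ parity kills the (l;000) factor ⇒ I = 0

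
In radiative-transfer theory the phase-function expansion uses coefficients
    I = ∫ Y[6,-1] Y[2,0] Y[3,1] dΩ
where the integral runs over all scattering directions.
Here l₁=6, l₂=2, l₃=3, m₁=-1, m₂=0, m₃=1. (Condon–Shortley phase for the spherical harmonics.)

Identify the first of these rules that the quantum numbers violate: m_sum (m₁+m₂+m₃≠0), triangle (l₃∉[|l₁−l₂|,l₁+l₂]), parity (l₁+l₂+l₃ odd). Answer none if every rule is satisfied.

triangle

azimuthal sum: -1 + 0 + 1 = 0  ✓
4 ≤ 3 ≤ 8 (triangle on l)  ✗
L = 6 + 2 + 3 = 11 (odd)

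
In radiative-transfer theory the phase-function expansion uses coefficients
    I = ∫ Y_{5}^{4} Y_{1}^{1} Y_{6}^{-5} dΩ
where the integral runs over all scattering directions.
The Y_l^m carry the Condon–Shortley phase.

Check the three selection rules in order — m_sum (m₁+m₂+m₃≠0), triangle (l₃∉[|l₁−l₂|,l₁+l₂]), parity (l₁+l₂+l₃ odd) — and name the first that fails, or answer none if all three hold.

none

m₁+m₂+m₃ = 4 + 1 − 5 = 0  ✓
triangle: |5−1|=4 ≤ l₃=6 ≤ 5+1=6  ✓
parity: l₁+l₂+l₃ = 12 is even  ✓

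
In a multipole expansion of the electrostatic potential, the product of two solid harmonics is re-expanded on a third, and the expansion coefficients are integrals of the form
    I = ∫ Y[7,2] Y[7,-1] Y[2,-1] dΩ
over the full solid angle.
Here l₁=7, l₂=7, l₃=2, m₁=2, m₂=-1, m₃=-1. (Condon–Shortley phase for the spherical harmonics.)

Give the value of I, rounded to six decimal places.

0.077064

m-sum 0 ✓  L=16 even ✓  0≤2≤14 ✓
Π(2lᵢ+1) = 15×15×5 = 1125
triangle coeff Δ(7,7,2) = 1/185640
Σ_t [5,7]: t=5:−1/2419200 t=6:+1/518400 t=7:−1/2419200 = 1/907200
(3j)²=56/3315 [(7 7 2; 0 0 0)], sign=+1
Σ_t [4,5]: t=4:+1/1935360 t=5:−1/1209600 = -1/3225600
(3j)²=243/61880 [(7 7 2; 2 -1 -1)], sign=+1
⇒ 4πI² = 3645/48841
I = (+1)√(3645/48841/(4π)) = 0.07706400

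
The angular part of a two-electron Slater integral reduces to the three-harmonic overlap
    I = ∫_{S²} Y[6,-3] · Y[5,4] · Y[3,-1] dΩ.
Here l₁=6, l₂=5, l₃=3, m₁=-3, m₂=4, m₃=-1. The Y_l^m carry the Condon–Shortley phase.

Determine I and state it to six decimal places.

0.176531

Rules hold: Σm=0, L=14 even, 1≤3≤11.
N = 13·11·7 = 1001
Δ = 8!·4!·2!/15! = 1/675675
Racah Σ t=3..5: t=3:−1/8640 t=4:+1/2304 t=5:−1/8640 = 7/34560
⇒ 3j(6 5 3; 0 0 0)² = 7/429, sgn -1
Racah Σ t=7..8: t=7:−1/40320 t=8:+1/241920 = -1/48384
⇒ 3j(6 5 3; -3 4 -1)² = 24/1001, sgn -1
4πI² = N·(3j₀)²·(3jₘ)² = 56/143
I = +1·√(0.391608/4π) = 0.17653103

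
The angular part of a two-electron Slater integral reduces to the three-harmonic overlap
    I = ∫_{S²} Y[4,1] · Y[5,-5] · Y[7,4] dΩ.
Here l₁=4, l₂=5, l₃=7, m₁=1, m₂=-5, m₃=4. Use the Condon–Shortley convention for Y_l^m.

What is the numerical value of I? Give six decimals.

m-sum 0 ✓  L=16 even ✓  1≤7≤9 ✓
Π(2lᵢ+1) = 9×11×15 = 1485
triangle coeff Δ(4,5,7) = 1/6126120
Σ_t [0,2]: t=0:+1/69120 t=1:−1/20736 t=2:+1/69120 = -1/51840
(3j)²=280/21879 [(4 5 7; 0 0 0)], sign=+1
Σ_t [0,0]: t=0:+1/2903040 = 1/2903040
(3j)²=75/6188 [(4 5 7; 1 -5 4)], sign=-1
⇒ 4πI² = 11250/48841
I = (-1)√(11250/48841/(4π)) = -0.13538765

-0.135388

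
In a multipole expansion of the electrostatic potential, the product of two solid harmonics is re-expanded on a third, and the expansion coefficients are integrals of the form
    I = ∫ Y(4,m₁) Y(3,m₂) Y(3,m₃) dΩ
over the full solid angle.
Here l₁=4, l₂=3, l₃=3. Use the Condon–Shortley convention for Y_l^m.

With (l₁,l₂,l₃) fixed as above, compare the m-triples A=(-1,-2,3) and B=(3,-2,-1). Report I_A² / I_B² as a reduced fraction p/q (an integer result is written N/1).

15/7

l's match ⇒ only the (l;m) 3-j factors differ between A and B.
A: triangle coeff Δ(4,3,3) = 1/34650; Σ_t [1,1]: t=1:−1/288 = -1/288; (3j)²=5/231 [(4 3 3; -1 -2 3)], sign=-1
B: triangle coeff Δ(4,3,3) = 1/34650; Σ_t [0,1]: t=0:+1/144 t=1:−1/288 = 1/288; (3j)²=1/99 [(4 3 3; 3 -2 -1)], sign=+1
I_A²/I_B² = (5/231)/(1/99) = 15/7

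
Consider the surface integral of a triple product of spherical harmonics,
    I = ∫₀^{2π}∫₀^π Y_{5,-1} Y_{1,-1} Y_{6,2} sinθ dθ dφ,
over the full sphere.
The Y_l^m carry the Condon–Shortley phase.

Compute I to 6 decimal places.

m-sum 0 ✓  L=12 even ✓  4≤6≤6 ✓
Π(2lᵢ+1) = 11×3×13 = 429
triangle coeff Δ(5,1,6) = 1/858
Σ_t [0,0]: t=0:+1/14400 = 1/14400
(3j)²=6/143 [(5 1 6; 0 0 0)], sign=+1
Σ_t [0,0]: t=0:+1/34560 = 1/34560
(3j)²=14/429 [(5 1 6; -1 -1 2)], sign=+1
⇒ 4πI² = 84/143
I = (+1)√(84/143/(4π)) = 0.21620548

0.216205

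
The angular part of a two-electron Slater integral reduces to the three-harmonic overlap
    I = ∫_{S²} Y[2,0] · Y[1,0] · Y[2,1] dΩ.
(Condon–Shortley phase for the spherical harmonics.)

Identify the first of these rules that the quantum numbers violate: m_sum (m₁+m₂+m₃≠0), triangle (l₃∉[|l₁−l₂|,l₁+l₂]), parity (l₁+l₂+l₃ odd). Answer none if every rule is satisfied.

m₁+m₂+m₃ = 0 + 0 + 1 = 1  ✗
triangle: |2−1|=1 ≤ l₃=2 ≤ 2+1=3
parity: l₁+l₂+l₃ = 5 is odd

m_sum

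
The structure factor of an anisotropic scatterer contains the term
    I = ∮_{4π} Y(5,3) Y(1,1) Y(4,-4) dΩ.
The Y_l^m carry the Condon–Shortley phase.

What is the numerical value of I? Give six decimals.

m-sum 0 ✓  L=10 even ✓  4≤4≤6 ✓
Π(2lᵢ+1) = 11×3×9 = 297
triangle coeff Δ(5,1,4) = 1/495
Σ_t [1,1]: t=1:−1/576 = -1/576
(3j)²=5/99 [(5 1 4; 0 0 0)], sign=-1
Σ_t [2,2]: t=2:+1/80640 = 1/80640
(3j)²=1/495 [(5 1 4; 3 1 -4)], sign=+1
⇒ 4πI² = 1/33
I = (-1)√(1/33/(4π)) = -0.04910640

-0.049106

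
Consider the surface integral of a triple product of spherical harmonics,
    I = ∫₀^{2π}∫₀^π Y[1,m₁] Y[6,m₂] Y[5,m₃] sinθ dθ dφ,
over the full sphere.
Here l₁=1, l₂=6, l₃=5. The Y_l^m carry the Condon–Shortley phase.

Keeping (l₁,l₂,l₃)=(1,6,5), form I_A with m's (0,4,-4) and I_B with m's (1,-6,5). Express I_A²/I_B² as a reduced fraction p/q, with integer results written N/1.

10/33

Shared (l₁,l₂,l₃)=(1,6,5): N and (l;000)² cancel in I_A²/I_B².
A: Δ = 2!·0!·10!/13! = 1/858; Racah Σ t=1..1: t=1:−1/362880 = -1/362880; ⇒ 3j(1 6 5; 0 4 -4)² = 10/429, sgn +1
B: Δ = 2!·0!·10!/13! = 1/858; Racah Σ t=0..0: t=0:+1/7257600 = 1/7257600; ⇒ 3j(1 6 5; 1 -6 5)² = 1/13, sgn +1
I_A²/I_B² = (10/429)/(1/13) = 10/33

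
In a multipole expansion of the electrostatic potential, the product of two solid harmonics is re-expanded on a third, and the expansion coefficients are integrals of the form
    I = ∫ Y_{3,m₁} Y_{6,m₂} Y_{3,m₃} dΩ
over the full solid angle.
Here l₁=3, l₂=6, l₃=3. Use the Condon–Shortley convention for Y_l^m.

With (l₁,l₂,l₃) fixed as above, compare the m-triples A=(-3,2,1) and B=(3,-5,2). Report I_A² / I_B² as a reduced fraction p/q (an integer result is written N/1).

Shared (l₁,l₂,l₃)=(3,6,3): N and (l;000)² cancel in I_A²/I_B².
A: Δ = 6!·0!·6!/13! = 1/12012; Racah Σ t=6..6: t=6:+1/34560 = 1/34560; ⇒ 3j(3 6 3; -3 2 1)² = 1/429, sgn +1
B: Δ = 6!·0!·6!/13! = 1/12012; Racah Σ t=0..0: t=0:+1/86400 = 1/86400; ⇒ 3j(3 6 3; 3 -5 2)² = 1/26, sgn -1
I_A²/I_B² = (1/429)/(1/26) = 2/33

2/33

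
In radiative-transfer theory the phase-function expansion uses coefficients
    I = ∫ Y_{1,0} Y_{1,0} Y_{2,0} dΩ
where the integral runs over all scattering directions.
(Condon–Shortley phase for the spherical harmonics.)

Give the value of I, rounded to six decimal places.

m-sum 0 ✓  L=4 even ✓  0≤2≤2 ✓
Π(2lᵢ+1) = 3×3×5 = 45
triangle coeff Δ(1,1,2) = 1/30
Σ_t [0,0]: t=0:+1/1 = 1/1
(3j)²=2/15 [(1 1 2; 0 0 0)], sign=+1
(m-triple is (0,0,0) — same symbol as above.)
⇒ 4πI² = 4/5
I = (+1)√(4/5/(4π)) = 0.25231325

0.252313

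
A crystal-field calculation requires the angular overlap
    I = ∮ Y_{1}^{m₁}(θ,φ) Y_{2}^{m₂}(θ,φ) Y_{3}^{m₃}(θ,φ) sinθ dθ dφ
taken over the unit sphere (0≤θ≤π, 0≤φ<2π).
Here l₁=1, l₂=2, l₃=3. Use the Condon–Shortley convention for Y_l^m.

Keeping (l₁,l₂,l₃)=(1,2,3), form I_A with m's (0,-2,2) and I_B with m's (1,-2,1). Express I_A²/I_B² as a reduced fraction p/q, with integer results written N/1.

5/1

l's match ⇒ only the (l;m) 3-j factors differ between A and B.
A: triangle coeff Δ(1,2,3) = 1/105; Σ_t [0,0]: t=0:+1/24 = 1/24; (3j)²=1/21 [(1 2 3; 0 -2 2)], sign=-1
B: triangle coeff Δ(1,2,3) = 1/105; Σ_t [0,0]: t=0:+1/48 = 1/48; (3j)²=1/105 [(1 2 3; 1 -2 1)], sign=+1
I_A²/I_B² = (1/21)/(1/105) = 5/1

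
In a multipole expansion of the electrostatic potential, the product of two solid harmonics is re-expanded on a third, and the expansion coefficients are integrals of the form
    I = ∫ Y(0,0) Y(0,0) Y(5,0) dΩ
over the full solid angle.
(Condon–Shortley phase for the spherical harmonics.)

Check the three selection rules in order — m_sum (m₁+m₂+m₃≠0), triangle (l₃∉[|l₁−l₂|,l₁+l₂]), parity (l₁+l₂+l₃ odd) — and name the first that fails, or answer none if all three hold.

triangle

Σmᵢ = 0  ✓
l₃∈[|l₁−l₂|,l₁+l₂]=[0,0], have l₃=5  ✗
Σlᵢ = 5 ⇒ odd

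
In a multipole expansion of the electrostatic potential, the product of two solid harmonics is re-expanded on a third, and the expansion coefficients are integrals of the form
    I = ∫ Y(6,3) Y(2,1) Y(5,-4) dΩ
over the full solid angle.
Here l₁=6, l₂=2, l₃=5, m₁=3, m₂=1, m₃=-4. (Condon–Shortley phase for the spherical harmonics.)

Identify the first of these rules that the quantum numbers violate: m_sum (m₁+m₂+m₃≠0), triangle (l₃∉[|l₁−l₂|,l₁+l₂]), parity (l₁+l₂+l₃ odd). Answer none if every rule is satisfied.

m₁+m₂+m₃ = 3 + 1 − 4 = 0  ✓
triangle: |6−2|=4 ≤ l₃=5 ≤ 6+2=8  ✓
parity: l₁+l₂+l₃ = 13 is odd  ✗

parity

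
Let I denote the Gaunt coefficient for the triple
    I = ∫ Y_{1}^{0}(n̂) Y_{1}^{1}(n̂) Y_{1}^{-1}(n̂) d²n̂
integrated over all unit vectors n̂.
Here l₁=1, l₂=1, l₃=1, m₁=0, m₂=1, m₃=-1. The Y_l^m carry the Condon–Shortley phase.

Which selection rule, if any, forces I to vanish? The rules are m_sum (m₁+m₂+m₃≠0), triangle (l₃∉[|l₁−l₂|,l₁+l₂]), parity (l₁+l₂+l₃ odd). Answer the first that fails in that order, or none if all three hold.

azimuthal sum: 0 + 1 − 1 = 0  ✓
0 ≤ 1 ≤ 2 (triangle on l)  ✓
L = 1 + 1 + 1 = 3 (odd)  ✗

parity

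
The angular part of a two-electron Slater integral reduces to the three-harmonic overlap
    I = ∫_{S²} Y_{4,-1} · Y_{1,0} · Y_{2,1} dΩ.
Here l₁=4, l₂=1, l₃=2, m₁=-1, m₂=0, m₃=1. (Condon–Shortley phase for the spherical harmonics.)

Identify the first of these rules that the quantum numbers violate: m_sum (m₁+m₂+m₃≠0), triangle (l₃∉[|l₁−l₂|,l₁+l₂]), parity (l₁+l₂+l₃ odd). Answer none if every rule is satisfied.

Σmᵢ = 0  ✓
l₃∈[|l₁−l₂|,l₁+l₂]=[3,5], have l₃=2  ✗
Σlᵢ = 7 ⇒ odd

triangle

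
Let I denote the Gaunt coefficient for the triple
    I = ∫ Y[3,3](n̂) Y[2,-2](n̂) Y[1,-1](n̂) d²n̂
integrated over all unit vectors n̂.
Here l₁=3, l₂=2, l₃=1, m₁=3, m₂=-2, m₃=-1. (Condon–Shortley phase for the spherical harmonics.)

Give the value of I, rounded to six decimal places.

Rules hold: Σm=0, L=6 even, 1≤1≤5.
N = 7·5·3 = 105
Δ = 4!·2!·0!/7! = 1/105
Racah Σ t=2..2: t=2:+1/4 = 1/4
⇒ 3j(3 2 1; 0 0 0)² = 3/35, sgn -1
Racah Σ t=0..0: t=0:+1/48 = 1/48
⇒ 3j(3 2 1; 3 -2 -1)² = 1/7, sgn +1
4πI² = N·(3j₀)²·(3jₘ)² = 9/7
I = -1·√(1.28571/4π) = -0.31986543

-0.319865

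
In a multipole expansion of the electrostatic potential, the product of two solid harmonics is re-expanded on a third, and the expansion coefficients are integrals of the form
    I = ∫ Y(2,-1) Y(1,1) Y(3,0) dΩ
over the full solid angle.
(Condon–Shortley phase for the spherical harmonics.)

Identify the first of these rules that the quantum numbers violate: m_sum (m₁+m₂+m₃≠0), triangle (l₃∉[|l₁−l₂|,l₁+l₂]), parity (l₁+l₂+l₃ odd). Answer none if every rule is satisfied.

none

Σmᵢ = 0  ✓
l₃∈[|l₁−l₂|,l₁+l₂]=[1,3], have l₃=3  ✓
Σlᵢ = 6 ⇒ even  ✓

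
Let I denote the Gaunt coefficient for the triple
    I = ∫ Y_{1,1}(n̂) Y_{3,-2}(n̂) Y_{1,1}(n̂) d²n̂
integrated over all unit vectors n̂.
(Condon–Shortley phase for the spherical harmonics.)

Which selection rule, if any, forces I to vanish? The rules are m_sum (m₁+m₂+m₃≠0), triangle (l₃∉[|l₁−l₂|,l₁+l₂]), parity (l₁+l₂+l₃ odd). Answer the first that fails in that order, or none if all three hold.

m₁+m₂+m₃ = 1 − 2 + 1 = 0  ✓
triangle: |1−3|=2 ≤ l₃=1 ≤ 1+3=4  ✗
parity: l₁+l₂+l₃ = 5 is odd

triangle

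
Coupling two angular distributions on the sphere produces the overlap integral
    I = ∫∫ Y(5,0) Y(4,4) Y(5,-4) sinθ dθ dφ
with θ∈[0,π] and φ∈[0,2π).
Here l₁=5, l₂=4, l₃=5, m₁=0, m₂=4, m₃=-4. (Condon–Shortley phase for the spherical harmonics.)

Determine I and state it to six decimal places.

Rules hold: Σm=0, L=14 even, 1≤5≤9.
N = 11·9·11 = 1089
Δ = 4!·6!·4!/15! = 1/3153150
Racah Σ t=0..4: t=0:+1/69120 t=1:−1/1728 t=2:+1/576 t=3:−1/1728 t=4:+1/69120 = 7/11520
⇒ 3j(5 4 5; 0 0 0)² = 2/143, sgn -1
Racah Σ t=4..4: t=4:+1/69120 = 1/69120
⇒ 3j(5 4 5; 0 4 -4)² = 2/143, sgn -1
4πI² = N·(3j₀)²·(3jₘ)² = 36/169
I = +1·√(0.213018/4π) = 0.13019760

0.130198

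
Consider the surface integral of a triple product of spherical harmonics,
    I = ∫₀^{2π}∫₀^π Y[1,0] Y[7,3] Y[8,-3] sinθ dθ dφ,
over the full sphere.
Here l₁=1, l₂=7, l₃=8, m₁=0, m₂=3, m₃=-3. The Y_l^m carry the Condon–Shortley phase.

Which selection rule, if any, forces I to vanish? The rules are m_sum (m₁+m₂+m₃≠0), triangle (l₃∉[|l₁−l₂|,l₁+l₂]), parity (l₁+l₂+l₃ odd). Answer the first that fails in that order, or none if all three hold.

azimuthal sum: 0 + 3 − 3 = 0  ✓
6 ≤ 8 ≤ 8 (triangle on l)  ✓
L = 1 + 7 + 8 = 16 (even)  ✓

none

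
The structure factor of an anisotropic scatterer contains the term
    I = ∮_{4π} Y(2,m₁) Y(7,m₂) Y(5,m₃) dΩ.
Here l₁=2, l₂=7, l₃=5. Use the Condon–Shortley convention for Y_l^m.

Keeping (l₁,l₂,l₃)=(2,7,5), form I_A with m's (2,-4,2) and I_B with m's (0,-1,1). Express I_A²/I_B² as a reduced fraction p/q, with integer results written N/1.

Shared (l₁,l₂,l₃)=(2,7,5): N and (l;000)² cancel in I_A²/I_B².
A: Δ = 4!·0!·10!/15! = 1/15015; Racah Σ t=0..0: t=0:+1/725760 = 1/725760; ⇒ 3j(2 7 5; 2 -4 2)² = 2/91, sgn -1
B: Δ = 4!·0!·10!/15! = 1/15015; Racah Σ t=2..2: t=2:+1/69120 = 1/69120; ⇒ 3j(2 7 5; 0 -1 1)² = 4/143, sgn +1
I_A²/I_B² = (2/91)/(4/143) = 11/14

11/14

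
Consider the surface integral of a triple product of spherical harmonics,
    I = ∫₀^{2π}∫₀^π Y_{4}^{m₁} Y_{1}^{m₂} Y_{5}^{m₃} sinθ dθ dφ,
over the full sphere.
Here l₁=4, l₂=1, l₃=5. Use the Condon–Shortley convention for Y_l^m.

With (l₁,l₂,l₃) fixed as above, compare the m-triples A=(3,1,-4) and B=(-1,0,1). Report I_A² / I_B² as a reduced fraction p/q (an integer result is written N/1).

Shared (l₁,l₂,l₃)=(4,1,5): N and (l;000)² cancel in I_A²/I_B².
A: Δ = 0!·8!·2!/11! = 1/495; Racah Σ t=0..0: t=0:+1/10080 = 1/10080; ⇒ 3j(4 1 5; 3 1 -4)² = 4/55, sgn -1
B: Δ = 0!·8!·2!/11! = 1/495; Racah Σ t=0..0: t=0:+1/720 = 1/720; ⇒ 3j(4 1 5; -1 0 1)² = 8/165, sgn +1
I_A²/I_B² = (4/55)/(8/165) = 3/2

3/2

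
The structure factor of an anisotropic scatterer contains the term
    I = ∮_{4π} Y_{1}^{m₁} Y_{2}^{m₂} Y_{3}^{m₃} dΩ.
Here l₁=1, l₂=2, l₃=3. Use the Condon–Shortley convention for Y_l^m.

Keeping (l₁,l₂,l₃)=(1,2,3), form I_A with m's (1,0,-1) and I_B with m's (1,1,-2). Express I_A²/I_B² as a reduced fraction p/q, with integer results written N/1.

Same 1,2,3: normalisation and zero-m 3j drop out of the ratio.
A: Δ: 0! 2! 4! / 7! → 1/105; sum: t=0:+1/8 = 1/8; 3j²(1 2 3; 1 0 -1) = Δ·Π!·Σ² = 2/35  (sign +1)
B: Δ: 0! 2! 4! / 7! → 1/105; sum: t=0:+1/12 = 1/12; 3j²(1 2 3; 1 1 -2) = Δ·Π!·Σ² = 2/21  (sign -1)
I_A²/I_B² = (2/35)/(2/21) = 3/5

3/5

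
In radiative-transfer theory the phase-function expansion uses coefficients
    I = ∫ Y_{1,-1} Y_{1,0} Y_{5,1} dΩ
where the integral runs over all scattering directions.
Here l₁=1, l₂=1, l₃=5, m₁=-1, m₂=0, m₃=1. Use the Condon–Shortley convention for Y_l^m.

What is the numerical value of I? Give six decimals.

0.000000

|1−1|≤5≤1+1 violated ⇒ I = 0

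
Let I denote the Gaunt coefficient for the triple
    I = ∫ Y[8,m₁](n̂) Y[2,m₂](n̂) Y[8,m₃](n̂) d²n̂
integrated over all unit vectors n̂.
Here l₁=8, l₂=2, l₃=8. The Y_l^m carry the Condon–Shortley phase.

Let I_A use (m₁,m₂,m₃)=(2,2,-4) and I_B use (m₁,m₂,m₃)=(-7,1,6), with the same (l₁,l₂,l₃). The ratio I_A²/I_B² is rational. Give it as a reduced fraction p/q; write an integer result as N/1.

Shared (l₁,l₂,l₃)=(8,2,8): N and (l;000)² cancel in I_A²/I_B².
A: Δ = 2!·14!·2!/19! = 1/348840; Racah Σ t=2..2: t=2:+1/348364800 = 1/348364800; ⇒ 3j(8 2 8; 2 2 -4)² = 11/646, sgn +1
B: Δ = 2!·14!·2!/19! = 1/348840; Racah Σ t=1..2: t=1:−1/174356582400 t=2:+1/12454041600 = 1/13412044800; ⇒ 3j(8 2 8; -7 1 6)² = 169/7752, sgn +1
I_A²/I_B² = (11/646)/(169/7752) = 132/169

132/169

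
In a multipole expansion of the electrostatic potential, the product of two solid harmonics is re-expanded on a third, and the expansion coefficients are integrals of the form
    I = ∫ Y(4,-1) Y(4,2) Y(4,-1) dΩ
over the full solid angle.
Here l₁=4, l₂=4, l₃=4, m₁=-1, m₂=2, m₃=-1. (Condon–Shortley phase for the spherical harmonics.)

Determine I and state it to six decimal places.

0.144370

m-sum 0 ✓  L=12 even ✓  0≤4≤8 ✓
Π(2lᵢ+1) = 9×9×9 = 729
triangle coeff Δ(4,4,4) = 1/450450
Σ_t [0,4]: t=0:+1/13824 t=1:−1/216 t=2:+1/64 t=3:−1/216 t=4:+1/13824 = 5/768
(3j)²=18/1001 [(4 4 4; 0 0 0)], sign=+1
Σ_t [2,4]: t=2:+1/576 t=3:−1/144 t=4:+1/576 = -1/288
(3j)²=20/1001 [(4 4 4; -1 2 -1)], sign=+1
⇒ 4πI² = 262440/1002001
I = (+1)√(262440/1002001/(4π)) = 0.14436968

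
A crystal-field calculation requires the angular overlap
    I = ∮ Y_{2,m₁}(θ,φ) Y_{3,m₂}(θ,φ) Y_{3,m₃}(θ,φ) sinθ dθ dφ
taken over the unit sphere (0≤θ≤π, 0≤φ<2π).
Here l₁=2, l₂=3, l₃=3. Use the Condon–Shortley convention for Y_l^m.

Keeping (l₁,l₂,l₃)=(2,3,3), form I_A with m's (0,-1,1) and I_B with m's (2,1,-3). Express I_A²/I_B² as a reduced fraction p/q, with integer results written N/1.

9/10

Shared (l₁,l₂,l₃)=(2,3,3): N and (l;000)² cancel in I_A²/I_B².
A: Δ = 2!·2!·4!/9! = 1/3780; Racah Σ t=0..2: t=0:+1/16 t=1:−1/6 t=2:+1/96 = -3/32; ⇒ 3j(2 3 3; 0 -1 1)² = 3/140, sgn -1
B: Δ = 2!·2!·4!/9! = 1/3780; Racah Σ t=0..0: t=0:+1/96 = 1/96; ⇒ 3j(2 3 3; 2 1 -3)² = 1/42, sgn +1
I_A²/I_B² = (3/140)/(1/42) = 9/10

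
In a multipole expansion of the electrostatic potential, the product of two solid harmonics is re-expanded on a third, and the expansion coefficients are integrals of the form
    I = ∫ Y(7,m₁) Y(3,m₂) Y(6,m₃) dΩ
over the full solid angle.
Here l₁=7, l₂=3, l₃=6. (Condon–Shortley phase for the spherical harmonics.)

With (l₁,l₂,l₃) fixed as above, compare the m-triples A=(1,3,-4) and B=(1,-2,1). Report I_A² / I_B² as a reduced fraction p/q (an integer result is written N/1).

2025/4802

Same 7,3,6: normalisation and zero-m 3j drop out of the ratio.
A: Δ: 4! 10! 2! / 17! → 1/2042040; sum: t=4:+1/3870720 = 1/3870720; 3j²(7 3 6; 1 3 -4) = Δ·Π!·Σ² = 675/136136  (sign +1)
B: Δ: 4! 10! 2! / 17! → 1/2042040; sum: t=0:+1/414720 t=1:−1/172800 = -7/2073600; 3j²(7 3 6; 1 -2 1) = Δ·Π!·Σ² = 343/29172  (sign +1)
I_A²/I_B² = (675/136136)/(343/29172) = 2025/4802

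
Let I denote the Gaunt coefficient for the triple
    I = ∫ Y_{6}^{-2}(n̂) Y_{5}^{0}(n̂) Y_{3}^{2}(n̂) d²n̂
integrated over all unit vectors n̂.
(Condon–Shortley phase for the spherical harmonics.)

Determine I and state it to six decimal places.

-0.077843

Rules hold: Σm=0, L=14 even, 1≤3≤11.
N = 13·11·7 = 1001
Δ = 8!·4!·2!/15! = 1/675675
Racah Σ t=3..5: t=3:−1/8640 t=4:+1/2304 t=5:−1/8640 = 7/34560
⇒ 3j(6 5 3; 0 0 0)² = 7/429, sgn -1
Racah Σ t=4..5: t=4:+1/13824 t=5:−1/8640 = -1/23040
⇒ 3j(6 5 3; -2 0 2)² = 2/429, sgn +1
4πI² = N·(3j₀)²·(3jₘ)² = 98/1287
I = -1·√(0.0761461/4π) = -0.07784287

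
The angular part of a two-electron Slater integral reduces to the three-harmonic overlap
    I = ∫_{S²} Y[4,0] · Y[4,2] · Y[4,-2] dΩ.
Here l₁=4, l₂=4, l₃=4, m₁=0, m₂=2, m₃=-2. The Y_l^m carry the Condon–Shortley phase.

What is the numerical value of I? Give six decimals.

-0.083698

m-sum 0 ✓  L=12 even ✓  0≤4≤8 ✓
Π(2lᵢ+1) = 9×9×9 = 729
triangle coeff Δ(4,4,4) = 1/450450
Σ_t [0,4]: t=0:+1/13824 t=1:−1/216 t=2:+1/64 t=3:−1/216 t=4:+1/13824 = 5/768
(3j)²=18/1001 [(4 4 4; 0 0 0)], sign=+1
Σ_t [2,4]: t=2:+1/384 t=3:−1/216 t=4:+1/2304 = -11/6912
(3j)²=11/1638 [(4 4 4; 0 2 -2)], sign=-1
⇒ 4πI² = 729/8281
I = (-1)√(729/8281/(4π)) = -0.08369845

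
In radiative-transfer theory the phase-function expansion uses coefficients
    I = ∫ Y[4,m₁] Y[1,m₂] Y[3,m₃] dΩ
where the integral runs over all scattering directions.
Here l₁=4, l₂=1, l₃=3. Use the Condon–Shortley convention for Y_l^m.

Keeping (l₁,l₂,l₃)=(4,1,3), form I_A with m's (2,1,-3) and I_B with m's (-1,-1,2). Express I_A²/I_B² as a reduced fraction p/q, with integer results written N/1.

1/3

Same 4,1,3: normalisation and zero-m 3j drop out of the ratio.
A: Δ: 2! 6! 0! / 9! → 1/252; sum: t=2:+1/1440 = 1/1440; 3j²(4 1 3; 2 1 -3) = Δ·Π!·Σ² = 1/252  (sign +1)
B: Δ: 2! 6! 0! / 9! → 1/252; sum: t=0:+1/240 = 1/240; 3j²(4 1 3; -1 -1 2) = Δ·Π!·Σ² = 1/84  (sign -1)
I_A²/I_B² = (1/252)/(1/84) = 1/3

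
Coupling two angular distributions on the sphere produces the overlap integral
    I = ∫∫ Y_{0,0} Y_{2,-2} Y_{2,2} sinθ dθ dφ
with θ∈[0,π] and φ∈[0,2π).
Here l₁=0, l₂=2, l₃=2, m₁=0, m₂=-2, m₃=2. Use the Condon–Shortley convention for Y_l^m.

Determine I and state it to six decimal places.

0.282095

Checks pass: Σm=0; 4 even; l₃=2∈[2,2].
(2·0+1)(2·2+1)(2·2+1) = 25
Δ: 0! 0! 4! / 5! → 1/5
sum: t=0:+1/4 = 1/4
3j²(0 2 2; 0 0 0) = Δ·Π!·Σ² = 1/5  (sign +1)
sum: t=0:+1/24 = 1/24
3j²(0 2 2; 0 -2 2) = Δ·Π!·Σ² = 1/5  (sign +1)
combine: 4πI² = 25·1/5·1/5 = 1/1
take √, sign +1: I = 0.28209479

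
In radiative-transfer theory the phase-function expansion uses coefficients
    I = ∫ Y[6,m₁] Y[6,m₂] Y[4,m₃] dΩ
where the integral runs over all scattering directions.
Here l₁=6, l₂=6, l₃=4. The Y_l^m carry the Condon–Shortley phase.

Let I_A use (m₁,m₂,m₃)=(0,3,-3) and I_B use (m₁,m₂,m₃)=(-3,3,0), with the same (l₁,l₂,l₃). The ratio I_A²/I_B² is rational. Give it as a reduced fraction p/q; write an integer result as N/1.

49/27

Shared (l₁,l₂,l₃)=(6,6,4): N and (l;000)² cancel in I_A²/I_B².
A: Δ = 8!·4!·4!/17! = 1/15315300; Racah Σ t=5..6: t=5:−1/103680 t=6:+1/207360 = -1/207360; ⇒ 3j(6 6 4; 0 3 -3)² = 21/2431, sgn +1
B: Δ = 8!·4!·4!/17! = 1/15315300; Racah Σ t=5..8: t=5:−1/414720 t=6:+1/51840 t=7:−1/80640 t=8:+1/1451520 = 1/193536; ⇒ 3j(6 6 4; -3 3 0)² = 81/17017, sgn +1
I_A²/I_B² = (21/2431)/(81/17017) = 49/27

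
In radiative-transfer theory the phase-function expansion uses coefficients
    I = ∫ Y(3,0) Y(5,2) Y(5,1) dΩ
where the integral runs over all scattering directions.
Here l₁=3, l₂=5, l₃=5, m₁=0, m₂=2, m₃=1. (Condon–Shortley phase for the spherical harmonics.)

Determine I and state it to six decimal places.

0.000000

0 + 2 + 1 = 3 ≠ 0: azimuthal integral kills it; I = 0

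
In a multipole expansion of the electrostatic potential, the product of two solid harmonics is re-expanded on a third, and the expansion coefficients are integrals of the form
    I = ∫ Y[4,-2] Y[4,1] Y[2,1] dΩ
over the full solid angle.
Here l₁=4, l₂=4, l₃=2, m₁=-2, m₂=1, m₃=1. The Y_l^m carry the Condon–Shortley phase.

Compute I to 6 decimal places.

Checks pass: Σm=0; 10 even; l₃=2∈[0,8].
(2·4+1)(2·4+1)(2·2+1) = 405
Δ: 6! 2! 2! / 11! → 1/13860
sum: t=2:+1/192 t=3:−1/36 t=4:+1/192 = -5/288
3j²(4 4 2; 0 0 0) = Δ·Π!·Σ² = 20/693  (sign -1)
sum: t=4:+1/96 t=5:−1/240 = 1/160
3j²(4 4 2; -2 1 1) = Δ·Π!·Σ² = 27/1540  (sign -1)
combine: 4πI² = 405·20/693·27/1540 = 1215/5929
take √, sign +1: I = 0.12770047

0.127700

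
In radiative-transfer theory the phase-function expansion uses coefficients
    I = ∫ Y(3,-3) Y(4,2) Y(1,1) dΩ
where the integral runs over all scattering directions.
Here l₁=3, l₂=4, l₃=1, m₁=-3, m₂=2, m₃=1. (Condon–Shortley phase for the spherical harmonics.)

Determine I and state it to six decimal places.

0.061558

Checks pass: Σm=0; 8 even; l₃=1∈[1,7].
(2·3+1)(2·4+1)(2·1+1) = 189
Δ: 6! 0! 2! / 9! → 1/252
sum: t=3:−1/36 = -1/36
3j²(3 4 1; 0 0 0) = Δ·Π!·Σ² = 4/63  (sign +1)
sum: t=6:+1/1440 = 1/1440
3j²(3 4 1; -3 2 1) = Δ·Π!·Σ² = 1/252  (sign +1)
combine: 4πI² = 189·4/63·1/252 = 1/21
take √, sign +1: I = 0.06155813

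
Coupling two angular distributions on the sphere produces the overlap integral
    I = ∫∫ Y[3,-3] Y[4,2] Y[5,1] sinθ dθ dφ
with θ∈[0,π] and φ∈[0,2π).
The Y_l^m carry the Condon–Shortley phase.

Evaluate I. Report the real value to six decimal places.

Rules hold: Σm=0, L=12 even, 1≤5≤7.
N = 7·9·11 = 693
Δ = 2!·4!·6!/13! = 1/180180
Racah Σ t=0..2: t=0:+1/576 t=1:−1/144 t=2:+1/576 = -1/288
⇒ 3j(3 4 5; 0 0 0)² = 20/1001, sgn +1
Racah Σ t=2..2: t=2:+1/2304 = 1/2304
⇒ 3j(3 4 5; -3 2 1)² = 75/4004, sgn +1
4πI² = N·(3j₀)²·(3jₘ)² = 3375/13013
I = +1·√(0.259356/4π) = 0.14366244

0.143662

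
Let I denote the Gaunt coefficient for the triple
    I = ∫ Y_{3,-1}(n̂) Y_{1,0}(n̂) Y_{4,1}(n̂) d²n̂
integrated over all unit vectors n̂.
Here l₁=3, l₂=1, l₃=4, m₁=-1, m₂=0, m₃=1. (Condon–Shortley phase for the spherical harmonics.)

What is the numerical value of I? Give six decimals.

-0.238414

m-sum 0 ✓  L=8 even ✓  2≤4≤4 ✓
Π(2lᵢ+1) = 7×3×9 = 189
triangle coeff Δ(3,1,4) = 1/252
Σ_t [0,0]: t=0:+1/36 = 1/36
(3j)²=4/63 [(3 1 4; 0 0 0)], sign=+1
Σ_t [0,0]: t=0:+1/48 = 1/48
(3j)²=5/84 [(3 1 4; -1 0 1)], sign=-1
⇒ 4πI² = 5/7
I = (-1)√(5/7/(4π)) = -0.23841361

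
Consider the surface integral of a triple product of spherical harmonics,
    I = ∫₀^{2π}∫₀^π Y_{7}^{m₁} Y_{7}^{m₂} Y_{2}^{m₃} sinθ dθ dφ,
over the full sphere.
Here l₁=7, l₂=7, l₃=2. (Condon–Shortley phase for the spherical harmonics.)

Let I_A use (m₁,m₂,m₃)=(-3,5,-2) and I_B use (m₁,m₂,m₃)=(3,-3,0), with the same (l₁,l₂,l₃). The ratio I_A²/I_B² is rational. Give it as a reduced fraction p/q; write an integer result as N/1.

2376/841

Same 7,7,2: normalisation and zero-m 3j drop out of the ratio.
A: Δ: 12! 2! 2! / 17! → 1/185640; sum: t=10:+1/29030400 = 1/29030400; 3j²(7 7 2; -3 5 -2) = Δ·Π!·Σ² = 99/7735  (sign +1)
B: Δ: 12! 2! 2! / 17! → 1/185640; sum: t=2:+1/29030400 t=3:−1/2177280 t=4:+1/3870720 = -29/174182400; 3j²(7 7 2; 3 -3 0) = Δ·Π!·Σ² = 841/185640  (sign -1)
I_A²/I_B² = (99/7735)/(841/185640) = 2376/841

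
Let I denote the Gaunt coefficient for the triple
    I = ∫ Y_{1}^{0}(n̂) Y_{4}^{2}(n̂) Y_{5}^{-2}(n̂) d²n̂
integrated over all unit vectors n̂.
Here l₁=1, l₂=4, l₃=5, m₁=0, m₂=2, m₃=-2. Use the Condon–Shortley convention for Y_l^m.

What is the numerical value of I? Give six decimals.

Rules hold: Σm=0, L=10 even, 3≤5≤5.
N = 3·9·11 = 297
Δ = 0!·2!·8!/11! = 1/495
Racah Σ t=0..0: t=0:+1/576 = 1/576
⇒ 3j(1 4 5; 0 0 0)² = 5/99, sgn -1
Racah Σ t=0..0: t=0:+1/1440 = 1/1440
⇒ 3j(1 4 5; 0 2 -2)² = 7/165, sgn -1
4πI² = N·(3j₀)²·(3jₘ)² = 7/11
I = +1·√(0.636364/4π) = 0.22503380

0.225034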